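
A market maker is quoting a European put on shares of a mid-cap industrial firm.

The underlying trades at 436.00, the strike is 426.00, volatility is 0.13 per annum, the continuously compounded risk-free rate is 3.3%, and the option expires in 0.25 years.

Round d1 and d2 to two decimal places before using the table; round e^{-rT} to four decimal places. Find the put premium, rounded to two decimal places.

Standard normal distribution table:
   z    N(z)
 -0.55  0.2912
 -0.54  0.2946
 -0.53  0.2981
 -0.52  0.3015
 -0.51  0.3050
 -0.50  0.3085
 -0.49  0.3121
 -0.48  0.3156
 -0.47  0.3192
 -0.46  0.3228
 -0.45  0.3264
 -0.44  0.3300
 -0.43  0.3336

6.45

σ√T = 0.13 × 0.5000 = 0.0650
d₁ = [ln(436/426) + (0.033 + 0.13²/2)·0.25] / 0.0650 = [0.0232 + 0.0104] / 0.0650 = 0.5164 ⇒ 0.52
d₂ = d₁ − σ√T = 0.5164 − 0.0650 = 0.4514 ⇒ 0.45
e^(−rT) = e^(−0.033·0.25) = 0.9918
N(−d₂) = N(-0.45) = 0.3264;  N(−d₁) = N(-0.52) = 0.3015
P = 426·0.9918·0.3264 − 436·0.3015 = 137.9062 − 131.4540 = 6.4522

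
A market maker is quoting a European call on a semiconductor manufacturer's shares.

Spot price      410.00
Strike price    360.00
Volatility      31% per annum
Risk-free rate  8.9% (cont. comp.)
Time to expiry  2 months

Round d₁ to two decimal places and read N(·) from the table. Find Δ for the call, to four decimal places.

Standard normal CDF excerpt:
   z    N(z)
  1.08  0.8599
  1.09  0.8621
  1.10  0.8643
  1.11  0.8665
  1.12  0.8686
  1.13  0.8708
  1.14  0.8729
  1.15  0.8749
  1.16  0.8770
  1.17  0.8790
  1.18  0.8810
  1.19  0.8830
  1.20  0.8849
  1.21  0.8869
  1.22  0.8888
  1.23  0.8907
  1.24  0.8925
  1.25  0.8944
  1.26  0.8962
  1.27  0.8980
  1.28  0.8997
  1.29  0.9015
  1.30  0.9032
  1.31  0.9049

0.8869

σ√T = 0.31 × 0.4082 = 0.1266
d₁ = [ln(410/360) + (0.089 + 0.31²/2)·0.1667] / 0.1266 = [0.1301 + 0.0228] / 0.1266 = 1.2081 which rounds to 1.21
N(d₁) = N(1.21) = 0.8869
Δ_call = N(d₁) = 0.8869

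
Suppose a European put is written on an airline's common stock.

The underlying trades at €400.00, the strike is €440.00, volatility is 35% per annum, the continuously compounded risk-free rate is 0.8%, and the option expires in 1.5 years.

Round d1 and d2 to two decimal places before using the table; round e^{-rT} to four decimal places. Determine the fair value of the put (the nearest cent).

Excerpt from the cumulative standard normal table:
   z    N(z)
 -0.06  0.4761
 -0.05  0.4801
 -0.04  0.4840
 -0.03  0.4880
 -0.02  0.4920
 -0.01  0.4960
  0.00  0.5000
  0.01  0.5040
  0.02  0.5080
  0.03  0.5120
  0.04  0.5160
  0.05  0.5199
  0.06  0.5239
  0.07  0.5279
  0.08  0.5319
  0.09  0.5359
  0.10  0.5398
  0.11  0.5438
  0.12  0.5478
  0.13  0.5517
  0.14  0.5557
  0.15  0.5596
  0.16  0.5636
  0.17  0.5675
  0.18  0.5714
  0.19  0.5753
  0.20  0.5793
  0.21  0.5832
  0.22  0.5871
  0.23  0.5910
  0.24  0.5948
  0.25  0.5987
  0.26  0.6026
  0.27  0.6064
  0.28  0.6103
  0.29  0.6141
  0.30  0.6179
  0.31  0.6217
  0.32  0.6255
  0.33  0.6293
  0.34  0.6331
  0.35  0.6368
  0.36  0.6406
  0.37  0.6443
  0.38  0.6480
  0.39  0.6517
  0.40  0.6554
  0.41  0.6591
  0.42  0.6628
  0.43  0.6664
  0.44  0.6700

σ√T = 0.35·√1.5 = 0.4287
d₁ = [ln(400/440) + (0.008 + ½·0.35²)·1.5] / (σ√T) = (-0.0953 + 0.1039) / 0.4287 = 0.0200 ⇒ 0.02
d₂ = 0.0200 − 0.4287 = -0.4087 ⇒ -0.41
e^(−rT) = e^(−0.008·1.5) = 0.9881
N(−d₂) = N(0.41) = 0.6591;  N(−d₁) = N(-0.02) = 0.4920
P = 440·0.9881·0.6591 − 400·0.4920 = 286.5530 − 196.8000 = 89.7530

€89.75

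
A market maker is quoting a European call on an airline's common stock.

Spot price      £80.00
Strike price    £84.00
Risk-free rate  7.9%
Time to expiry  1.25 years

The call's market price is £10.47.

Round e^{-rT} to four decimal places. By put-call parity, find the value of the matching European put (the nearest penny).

exp(−rT) = exp(−0.079·1.25) = 0.9060
Put-call parity: C − P = S − K·e^(−rT) = 80 − 84·0.9060 = 80 − 76.1040 = 3.8960
P = C − (C − P) = 10.47 − (3.8960) = 6.5740

£6.57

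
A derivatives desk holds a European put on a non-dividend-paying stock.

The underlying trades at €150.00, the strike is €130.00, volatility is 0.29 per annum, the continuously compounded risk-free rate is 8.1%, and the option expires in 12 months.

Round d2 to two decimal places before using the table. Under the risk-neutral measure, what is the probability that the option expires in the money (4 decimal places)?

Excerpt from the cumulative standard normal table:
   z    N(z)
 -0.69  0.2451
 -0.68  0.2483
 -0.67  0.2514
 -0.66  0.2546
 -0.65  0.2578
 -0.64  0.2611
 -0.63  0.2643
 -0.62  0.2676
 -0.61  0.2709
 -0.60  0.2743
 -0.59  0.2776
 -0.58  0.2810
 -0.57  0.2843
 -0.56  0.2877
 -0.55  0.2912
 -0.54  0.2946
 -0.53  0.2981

0.2643

T = 1;  σ√T = 0.2900
d₁ = [ln(150/130) + (0.081 + ½·0.29²)·1] / (σ√T) = (0.1431 + 0.1230) / 0.2900 = 0.9178 ≈ 0.92
d₂ = 0.9178 − 0.2900 = 0.6278 ≈ 0.63
Pr(exercise) under Q = N(−d₂) = N(-0.63) = 0.2643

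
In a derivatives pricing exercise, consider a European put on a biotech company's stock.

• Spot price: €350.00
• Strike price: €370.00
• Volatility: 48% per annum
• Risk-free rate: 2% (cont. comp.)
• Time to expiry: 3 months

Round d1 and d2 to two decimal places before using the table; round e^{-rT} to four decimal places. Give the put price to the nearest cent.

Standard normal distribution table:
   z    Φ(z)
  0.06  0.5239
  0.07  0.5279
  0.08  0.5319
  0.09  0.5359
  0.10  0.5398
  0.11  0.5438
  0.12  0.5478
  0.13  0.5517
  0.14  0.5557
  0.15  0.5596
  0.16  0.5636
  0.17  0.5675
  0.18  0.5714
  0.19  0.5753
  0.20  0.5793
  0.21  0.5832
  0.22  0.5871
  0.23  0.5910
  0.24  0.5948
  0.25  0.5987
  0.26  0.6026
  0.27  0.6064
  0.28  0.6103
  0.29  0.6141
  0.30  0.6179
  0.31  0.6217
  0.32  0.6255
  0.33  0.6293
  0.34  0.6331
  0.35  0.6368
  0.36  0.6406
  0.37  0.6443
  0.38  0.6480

T = 0.25;  σ√T = 0.2400
d₁ = [ln(350/370) + (0.02 + 0.48²/2)·0.25] / 0.2400 = [-0.0556 + 0.0338] / 0.2400 = -0.0907 ≈ -0.09
d₂ = d₁ − σ√T = -0.0907 − 0.2400 = -0.3307 ≈ -0.33
e^(−rT) = e^(−0.02·0.25) = 0.9950
P = 370·0.9950·N(0.33) − 350·N(0.09) = 370·0.9950·0.6293 − 350·0.5359 = 231.6768 − 187.5650 = 44.1118

€44.11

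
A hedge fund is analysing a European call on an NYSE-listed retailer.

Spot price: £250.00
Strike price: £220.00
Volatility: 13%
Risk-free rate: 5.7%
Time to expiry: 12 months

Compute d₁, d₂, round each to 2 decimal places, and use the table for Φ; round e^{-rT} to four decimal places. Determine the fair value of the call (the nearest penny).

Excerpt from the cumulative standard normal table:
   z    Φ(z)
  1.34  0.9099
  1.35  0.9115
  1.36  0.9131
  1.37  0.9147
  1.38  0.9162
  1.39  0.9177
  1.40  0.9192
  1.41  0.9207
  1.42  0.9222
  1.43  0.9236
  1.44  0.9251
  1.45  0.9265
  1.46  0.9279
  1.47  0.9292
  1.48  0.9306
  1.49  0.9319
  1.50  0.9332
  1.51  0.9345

T = 1;  σ√T = 0.1300
ln(S/K) + (r + σ²/2)T = ln(250/220) + (0.057 + 0.13²/2)·1 = 0.1278 + 0.0655 = 0.1933
d₁ = 0.1933 / 0.1300 = 1.4868 which rounds to 1.49
d₂ = d₁ − σ√T = 1.4868 − 0.1300 = 1.3568 which rounds to 1.36
e^(−rT) = e^(−0.057·1) = 0.9446
N(d₁) = N(1.49) = 0.9319;  N(d₂) = N(1.36) = 0.9131
C = 250·0.9319 − 220·0.9446·0.9131 = 232.9750 − 189.7531 = 43.2219

£43.22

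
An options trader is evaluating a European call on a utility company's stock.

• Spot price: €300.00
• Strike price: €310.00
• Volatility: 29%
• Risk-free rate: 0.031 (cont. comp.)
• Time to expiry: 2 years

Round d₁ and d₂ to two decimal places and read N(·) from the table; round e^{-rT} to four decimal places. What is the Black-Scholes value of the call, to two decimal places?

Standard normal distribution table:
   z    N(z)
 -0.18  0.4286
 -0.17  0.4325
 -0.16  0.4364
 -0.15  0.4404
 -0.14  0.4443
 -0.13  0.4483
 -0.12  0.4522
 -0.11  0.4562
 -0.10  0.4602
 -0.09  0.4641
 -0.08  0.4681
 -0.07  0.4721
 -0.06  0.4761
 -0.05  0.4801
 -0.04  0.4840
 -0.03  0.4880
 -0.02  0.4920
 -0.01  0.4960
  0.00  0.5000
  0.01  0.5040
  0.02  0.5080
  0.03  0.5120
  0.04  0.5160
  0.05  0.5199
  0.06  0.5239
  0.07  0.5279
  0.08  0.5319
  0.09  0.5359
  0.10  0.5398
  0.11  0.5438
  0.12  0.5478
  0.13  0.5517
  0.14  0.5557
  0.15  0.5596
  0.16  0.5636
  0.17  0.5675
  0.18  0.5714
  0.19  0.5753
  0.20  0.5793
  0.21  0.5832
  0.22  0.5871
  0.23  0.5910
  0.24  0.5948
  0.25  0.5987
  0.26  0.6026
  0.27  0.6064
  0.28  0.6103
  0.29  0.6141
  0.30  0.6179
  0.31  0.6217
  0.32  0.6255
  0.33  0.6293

σ√T = 0.29 × 1.4142 = 0.4101
d₁ = [ln(300/310) + (0.031 + ½·0.29²)·2] / (σ√T) = (-0.0328 + 0.1461) / 0.4101 = 0.2763 → 0.28
d₂ = 0.2763 − 0.4101 = -0.1338 → -0.13
exp(−rT) = exp(−0.031·2) = 0.9399
N(d₁) = N(0.28) = 0.6103;  N(d₂) = N(-0.13) = 0.4483
C = 300·0.6103 − 310·0.9399·0.4483 = 183.0900 − 130.6207 = 52.4693

€52.47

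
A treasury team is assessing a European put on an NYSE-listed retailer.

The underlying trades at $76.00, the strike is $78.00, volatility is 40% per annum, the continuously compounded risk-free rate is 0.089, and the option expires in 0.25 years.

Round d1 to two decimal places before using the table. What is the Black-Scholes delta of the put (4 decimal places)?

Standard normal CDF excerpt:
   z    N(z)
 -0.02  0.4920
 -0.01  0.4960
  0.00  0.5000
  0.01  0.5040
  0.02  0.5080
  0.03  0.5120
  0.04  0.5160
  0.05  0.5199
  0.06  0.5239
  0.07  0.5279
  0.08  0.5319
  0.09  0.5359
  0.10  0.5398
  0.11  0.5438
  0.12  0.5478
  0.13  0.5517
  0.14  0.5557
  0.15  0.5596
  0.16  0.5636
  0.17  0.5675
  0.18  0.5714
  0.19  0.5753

σ√T = 0.4·√0.25 = 0.2000
d₁ = [ln(76/78) + (0.089 + ½·0.4²)·0.25] / (σ√T) = (-0.0260 + 0.0423) / 0.2000 = 0.0814 → 0.08
N(d₁) = N(0.08) = 0.5319
Δ_put = N(d₁) − 1 = 0.5319 − 1 = -0.4681

-0.4681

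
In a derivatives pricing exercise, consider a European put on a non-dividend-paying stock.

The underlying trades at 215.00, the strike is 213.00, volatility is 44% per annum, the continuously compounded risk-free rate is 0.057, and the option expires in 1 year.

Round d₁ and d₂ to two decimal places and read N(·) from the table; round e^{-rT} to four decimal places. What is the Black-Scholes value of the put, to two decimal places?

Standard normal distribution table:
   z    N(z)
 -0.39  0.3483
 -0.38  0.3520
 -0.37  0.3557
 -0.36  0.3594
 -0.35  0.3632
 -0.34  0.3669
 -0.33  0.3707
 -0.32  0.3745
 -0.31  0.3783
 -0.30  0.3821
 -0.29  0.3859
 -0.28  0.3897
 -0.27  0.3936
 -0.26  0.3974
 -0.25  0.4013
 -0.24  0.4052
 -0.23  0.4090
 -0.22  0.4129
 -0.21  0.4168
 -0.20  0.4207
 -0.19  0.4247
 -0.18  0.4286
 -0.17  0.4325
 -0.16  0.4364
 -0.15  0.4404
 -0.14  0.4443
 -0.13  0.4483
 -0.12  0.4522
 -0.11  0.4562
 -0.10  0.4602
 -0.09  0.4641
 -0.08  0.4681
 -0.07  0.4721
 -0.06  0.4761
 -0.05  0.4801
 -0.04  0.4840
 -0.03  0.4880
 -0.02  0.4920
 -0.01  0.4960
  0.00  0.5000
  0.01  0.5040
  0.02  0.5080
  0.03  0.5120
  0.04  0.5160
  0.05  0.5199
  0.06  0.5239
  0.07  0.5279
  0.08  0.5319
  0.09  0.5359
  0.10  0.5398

29.74

σ√T = 0.44 × 1.0000 = 0.4400
d₁ = [ln(215/213) + (0.057 + ½·0.44²)·1] / (σ√T) = (0.0093 + 0.1538) / 0.4400 = 0.3708 → 0.37
d₂ = 0.3708 − 0.4400 = -0.0692 → -0.07
exp(−rT) = exp(−0.057·1) = 0.9446
N(−d₂) = N(0.07) = 0.5279;  N(−d₁) = N(-0.37) = 0.3557
P = 213·0.9446·0.5279 − 215·0.3557 = 106.2134 − 76.4755 = 29.7379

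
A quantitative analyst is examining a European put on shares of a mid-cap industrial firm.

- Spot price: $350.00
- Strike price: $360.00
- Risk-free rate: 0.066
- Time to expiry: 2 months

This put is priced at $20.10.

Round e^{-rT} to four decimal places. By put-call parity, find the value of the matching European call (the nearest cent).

$14.02

e^(−rT) = e^(−0.066·0.1667) = 0.9891
Put-call parity: C − P = S − K·e^(−rT) = 350 − 360·0.9891 = 350 − 356.0760 = -6.0760
C = P + (C − P) = 20.10 + (-6.0760) = 14.0240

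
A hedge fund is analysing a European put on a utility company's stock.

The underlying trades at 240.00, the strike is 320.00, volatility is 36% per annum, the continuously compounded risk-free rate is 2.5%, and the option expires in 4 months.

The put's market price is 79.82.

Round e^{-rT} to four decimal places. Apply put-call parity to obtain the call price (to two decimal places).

2.48

e^(−rT) = e^(−0.025·0.3333) = 0.9917
Put-call parity: C − P = S − K·e^(−rT) = 240 − 320·0.9917 = 240 − 317.3440 = -77.3440
C = P + (C − P) = 79.82 + (-77.3440) = 2.4760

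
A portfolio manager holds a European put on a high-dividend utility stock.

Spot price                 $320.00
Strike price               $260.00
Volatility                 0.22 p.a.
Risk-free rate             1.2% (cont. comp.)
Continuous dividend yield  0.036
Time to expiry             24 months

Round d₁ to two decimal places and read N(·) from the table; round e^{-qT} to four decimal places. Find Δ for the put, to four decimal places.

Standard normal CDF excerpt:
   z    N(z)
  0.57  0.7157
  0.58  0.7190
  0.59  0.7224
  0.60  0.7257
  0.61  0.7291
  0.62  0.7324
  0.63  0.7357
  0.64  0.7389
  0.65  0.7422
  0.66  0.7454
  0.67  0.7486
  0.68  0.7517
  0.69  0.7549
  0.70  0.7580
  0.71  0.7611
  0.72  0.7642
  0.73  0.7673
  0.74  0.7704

-0.2339

σ√T = 0.22 × 1.4142 = 0.3111
d₁ = [ln(320/260) + (0.012 − 0.036 + ½·0.22²)·2] / (σ√T) = (0.2076 + 0.0004) / 0.3111 = 0.6687 which rounds to 0.67
N(d₁) = N(0.67) = 0.7486
Δ_put = exp(−qT)·(N(d₁) − 1) = 0.9305·(0.7486 − 1) = -0.2339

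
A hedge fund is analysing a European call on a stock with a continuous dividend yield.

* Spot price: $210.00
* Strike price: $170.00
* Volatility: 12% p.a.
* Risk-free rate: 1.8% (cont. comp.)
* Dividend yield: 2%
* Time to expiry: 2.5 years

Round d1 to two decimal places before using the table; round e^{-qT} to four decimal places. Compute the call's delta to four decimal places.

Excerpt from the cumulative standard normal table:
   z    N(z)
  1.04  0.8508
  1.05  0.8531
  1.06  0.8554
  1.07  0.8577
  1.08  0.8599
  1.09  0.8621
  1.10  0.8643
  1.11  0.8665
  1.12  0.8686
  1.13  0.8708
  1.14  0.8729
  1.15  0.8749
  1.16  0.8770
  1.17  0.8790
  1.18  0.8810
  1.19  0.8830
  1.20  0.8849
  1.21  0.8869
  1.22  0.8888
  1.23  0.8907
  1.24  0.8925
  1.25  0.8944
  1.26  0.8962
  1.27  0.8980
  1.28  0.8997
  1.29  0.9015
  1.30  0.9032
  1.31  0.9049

0.8380

T = 2.5;  σ√T = 0.1897
d₁ = [ln(210/170) + (0.018 − 0.02 + ½·0.12²)·2.5] / (σ√T) = (0.2113 + 0.0130) / 0.1897 = 1.1822 which rounds to 1.18
N(d₁) = N(1.18) = 0.8810
Δ_call = exp(−qT)·N(d₁) = 0.9512·0.8810 = 0.8380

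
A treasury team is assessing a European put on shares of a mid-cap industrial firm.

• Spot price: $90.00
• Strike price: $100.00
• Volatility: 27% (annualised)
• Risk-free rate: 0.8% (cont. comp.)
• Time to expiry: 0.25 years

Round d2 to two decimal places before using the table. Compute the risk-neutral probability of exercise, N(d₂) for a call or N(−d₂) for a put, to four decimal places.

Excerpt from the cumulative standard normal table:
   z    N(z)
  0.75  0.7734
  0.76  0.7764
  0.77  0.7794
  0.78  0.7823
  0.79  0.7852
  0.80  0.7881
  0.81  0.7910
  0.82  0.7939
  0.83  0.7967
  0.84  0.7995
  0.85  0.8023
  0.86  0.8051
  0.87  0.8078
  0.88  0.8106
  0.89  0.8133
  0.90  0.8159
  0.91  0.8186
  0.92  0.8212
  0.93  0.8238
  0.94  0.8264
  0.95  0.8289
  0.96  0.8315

σ√T = 0.27·√0.25 = 0.1350
d₁ = [ln(90/100) + (0.008 + ½·0.27²)·0.25] / (σ√T) = (-0.1054 + 0.0111) / 0.1350 = -0.6981 → -0.70
d₂ = -0.6981 − 0.1350 = -0.8331 → -0.83
Pr(exercise) under Q = N(−d₂) = N(0.83) = 0.7967

0.7967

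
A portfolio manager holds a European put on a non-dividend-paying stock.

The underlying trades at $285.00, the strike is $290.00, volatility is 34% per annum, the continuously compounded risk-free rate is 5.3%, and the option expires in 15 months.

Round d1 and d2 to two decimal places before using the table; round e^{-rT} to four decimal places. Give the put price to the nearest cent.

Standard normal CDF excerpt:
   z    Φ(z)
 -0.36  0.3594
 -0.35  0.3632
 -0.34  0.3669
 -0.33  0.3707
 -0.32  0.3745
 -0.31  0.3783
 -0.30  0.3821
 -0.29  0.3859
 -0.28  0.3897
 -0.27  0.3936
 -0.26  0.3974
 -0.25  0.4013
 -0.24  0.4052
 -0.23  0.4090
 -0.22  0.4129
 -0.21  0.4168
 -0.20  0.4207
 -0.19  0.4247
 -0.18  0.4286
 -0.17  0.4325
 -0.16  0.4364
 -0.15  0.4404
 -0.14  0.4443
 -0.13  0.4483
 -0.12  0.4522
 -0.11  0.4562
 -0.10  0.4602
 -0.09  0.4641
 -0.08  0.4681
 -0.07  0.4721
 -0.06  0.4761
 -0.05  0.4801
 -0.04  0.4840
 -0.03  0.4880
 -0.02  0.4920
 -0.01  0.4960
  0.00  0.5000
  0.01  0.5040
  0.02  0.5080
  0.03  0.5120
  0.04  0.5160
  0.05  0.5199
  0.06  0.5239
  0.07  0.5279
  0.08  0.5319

$35.46

σ√T = 0.34·√1.25 = 0.3801
d₁ = [ln(285/290) + (0.053 + 0.34²/2)·1.25] / 0.3801 = [-0.0174 + 0.1385] / 0.3801 = 0.3186 → 0.32
d₂ = d₁ − σ√T = 0.3186 − 0.3801 = -0.0615 → -0.06
exp(−rT) = exp(−0.053·1.25) = 0.9359
P = 290·0.9359·N(0.06) − 285·N(-0.32) = 290·0.9359·0.5239 − 285·0.3745 = 142.1922 − 106.7325 = 35.4597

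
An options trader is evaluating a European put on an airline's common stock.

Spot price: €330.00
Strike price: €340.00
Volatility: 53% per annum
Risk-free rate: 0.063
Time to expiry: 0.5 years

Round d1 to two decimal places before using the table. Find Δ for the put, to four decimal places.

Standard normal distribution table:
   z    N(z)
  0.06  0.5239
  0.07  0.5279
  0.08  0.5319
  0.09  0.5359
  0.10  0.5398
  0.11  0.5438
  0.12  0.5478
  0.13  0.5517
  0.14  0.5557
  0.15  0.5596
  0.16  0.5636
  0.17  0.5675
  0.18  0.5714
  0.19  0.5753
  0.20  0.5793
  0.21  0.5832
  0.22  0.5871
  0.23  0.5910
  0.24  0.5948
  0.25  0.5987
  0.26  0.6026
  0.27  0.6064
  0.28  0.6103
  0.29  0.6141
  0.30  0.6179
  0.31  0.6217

-0.4247

σ√T = 0.53 × 0.7071 = 0.3748
ln(S/K) + (r + σ²/2)T = ln(330/340) + (0.063 + 0.53²/2)·0.5 = -0.0299 + 0.1017 = 0.0719
d₁ = 0.0719 / 0.3748 = 0.1918 → 0.19
N(d₁) = N(0.19) = 0.5753
Δ_put = N(d₁) − 1 = 0.5753 − 1 = -0.4247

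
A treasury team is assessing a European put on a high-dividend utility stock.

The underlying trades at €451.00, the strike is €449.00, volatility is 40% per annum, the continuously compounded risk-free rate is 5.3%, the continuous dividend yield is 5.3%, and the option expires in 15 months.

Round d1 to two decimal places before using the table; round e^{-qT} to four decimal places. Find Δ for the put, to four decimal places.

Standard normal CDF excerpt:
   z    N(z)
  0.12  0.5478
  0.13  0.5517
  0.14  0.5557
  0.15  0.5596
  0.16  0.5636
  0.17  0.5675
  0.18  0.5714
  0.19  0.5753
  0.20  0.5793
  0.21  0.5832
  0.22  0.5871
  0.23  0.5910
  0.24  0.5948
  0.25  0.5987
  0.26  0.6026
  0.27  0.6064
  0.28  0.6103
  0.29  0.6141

T = 1.25;  σ√T = 0.4472
d₁ = [ln(451/449) + (0.053 − 0.053 + 0.4²/2)·1.25] / 0.4472 = [0.0044 + 0.1000] / 0.4472 = 0.2335 which rounds to 0.23
N(d₁) = N(0.23) = 0.5910
Δ_put = e^(−qT)·(N(d₁) − 1) = 0.9359·(0.5910 − 1) = -0.3828

-0.3828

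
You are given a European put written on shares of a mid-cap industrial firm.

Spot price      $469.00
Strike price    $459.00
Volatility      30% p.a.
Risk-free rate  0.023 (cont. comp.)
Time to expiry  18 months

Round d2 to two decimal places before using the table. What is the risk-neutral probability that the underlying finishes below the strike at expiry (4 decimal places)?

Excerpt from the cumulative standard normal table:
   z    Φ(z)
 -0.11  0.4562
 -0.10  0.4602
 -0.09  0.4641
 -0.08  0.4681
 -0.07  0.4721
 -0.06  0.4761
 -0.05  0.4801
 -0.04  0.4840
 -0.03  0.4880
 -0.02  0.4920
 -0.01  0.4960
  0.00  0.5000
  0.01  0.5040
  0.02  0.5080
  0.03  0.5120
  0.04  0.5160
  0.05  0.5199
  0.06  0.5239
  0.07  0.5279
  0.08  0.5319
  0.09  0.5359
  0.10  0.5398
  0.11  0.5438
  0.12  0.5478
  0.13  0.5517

0.5120

σ√T = 0.3·√1.5 = 0.3674
ln(S/K) + (r + σ²/2)T = ln(469/459) + (0.023 + 0.3²/2)·1.5 = 0.0216 + 0.1020 = 0.1236
d₁ = 0.1236 / 0.3674 = 0.3363 which rounds to 0.34
d₂ = d₁ − σ√T = 0.3363 − 0.3674 = -0.0312 which rounds to -0.03
Risk-neutral Pr[S_T < K] = N(−d₂) = N(0.03) = 0.5120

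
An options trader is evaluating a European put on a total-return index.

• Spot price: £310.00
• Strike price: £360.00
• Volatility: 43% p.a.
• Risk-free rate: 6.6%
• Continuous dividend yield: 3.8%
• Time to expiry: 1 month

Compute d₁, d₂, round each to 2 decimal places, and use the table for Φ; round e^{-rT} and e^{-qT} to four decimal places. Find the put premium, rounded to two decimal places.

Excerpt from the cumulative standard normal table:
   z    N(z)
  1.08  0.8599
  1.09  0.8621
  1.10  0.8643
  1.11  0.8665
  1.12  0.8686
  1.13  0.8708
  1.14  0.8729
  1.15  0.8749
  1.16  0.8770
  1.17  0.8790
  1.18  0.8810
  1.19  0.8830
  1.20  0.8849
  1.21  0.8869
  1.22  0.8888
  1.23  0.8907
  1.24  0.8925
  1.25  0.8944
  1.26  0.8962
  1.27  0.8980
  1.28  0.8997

σ√T = 0.43 × 0.2887 = 0.1241
ln(S/K) + (r − q + σ²/2)T = ln(310/360) + (0.066 − 0.038 + 0.43²/2)·0.08333 = -0.1495 + 0.0100 = -0.1395
d₁ = -0.1395 / 0.1241 = -1.1238 ≈ -1.12
d₂ = d₁ − σ√T = -1.1238 − 0.1241 = -1.2479 ≈ -1.25
e^(−qT) = e^(−0.038·0.08333) = 0.9968;  e^(−rT) = e^(−0.066·0.08333) = 0.9945
N(−d₂) = N(1.25) = 0.8944;  N(−d₁) = N(1.12) = 0.8686
P = 360·0.9945·0.8944 − 310·0.9968·0.8686 = 320.2131 − 268.4043 = 51.8087

£51.81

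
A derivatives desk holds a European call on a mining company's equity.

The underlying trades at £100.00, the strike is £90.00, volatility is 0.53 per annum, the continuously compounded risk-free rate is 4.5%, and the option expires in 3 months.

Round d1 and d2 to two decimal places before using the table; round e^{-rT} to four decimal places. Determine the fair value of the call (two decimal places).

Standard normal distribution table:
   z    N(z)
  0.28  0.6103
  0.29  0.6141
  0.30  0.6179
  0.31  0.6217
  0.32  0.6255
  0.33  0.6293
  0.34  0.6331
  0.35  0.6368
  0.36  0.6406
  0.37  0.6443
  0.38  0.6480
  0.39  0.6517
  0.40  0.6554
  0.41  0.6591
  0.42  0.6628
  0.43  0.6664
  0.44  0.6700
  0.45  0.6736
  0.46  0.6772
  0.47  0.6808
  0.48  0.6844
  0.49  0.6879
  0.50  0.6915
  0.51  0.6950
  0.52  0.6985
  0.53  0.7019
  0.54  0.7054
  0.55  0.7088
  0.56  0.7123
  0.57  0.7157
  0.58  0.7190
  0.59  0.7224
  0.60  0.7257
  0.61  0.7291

£16.24

σ√T = 0.53 × 0.5000 = 0.2650
d₁ = [ln(100/90) + (0.045 + ½·0.53²)·0.25] / (σ√T) = (0.1054 + 0.0464) / 0.2650 = 0.5725 ≈ 0.57
d₂ = 0.5725 − 0.2650 = 0.3075 ≈ 0.31
exp(−rT) = exp(−0.045·0.25) = 0.9888
C = 100·N(0.57) − 90·0.9888·N(0.31) = 100·0.7157 − 90·0.9888·0.6217 = 71.5700 − 55.3263 = 16.2437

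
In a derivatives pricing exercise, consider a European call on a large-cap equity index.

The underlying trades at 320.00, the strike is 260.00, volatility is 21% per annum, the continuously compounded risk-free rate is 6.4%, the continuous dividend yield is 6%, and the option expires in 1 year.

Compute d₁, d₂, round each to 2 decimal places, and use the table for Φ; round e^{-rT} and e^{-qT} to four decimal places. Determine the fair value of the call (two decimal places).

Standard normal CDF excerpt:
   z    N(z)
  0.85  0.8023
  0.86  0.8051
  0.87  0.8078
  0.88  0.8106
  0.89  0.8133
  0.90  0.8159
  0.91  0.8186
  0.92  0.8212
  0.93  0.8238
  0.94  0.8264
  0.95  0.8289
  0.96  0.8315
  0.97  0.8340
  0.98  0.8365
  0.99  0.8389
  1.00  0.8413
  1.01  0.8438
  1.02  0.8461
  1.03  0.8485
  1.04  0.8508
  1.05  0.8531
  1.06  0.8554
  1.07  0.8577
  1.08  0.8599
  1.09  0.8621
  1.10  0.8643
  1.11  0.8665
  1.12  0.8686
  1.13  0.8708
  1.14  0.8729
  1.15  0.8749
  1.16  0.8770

62.16

T = 1;  σ√T = 0.2100
ln(S/K) + (r − q + σ²/2)T = ln(320/260) + (0.064 − 0.06 + 0.21²/2)·1 = 0.2076 + 0.0261 = 0.2337
d₁ = 0.2337 / 0.2100 = 1.1128 ≈ 1.11
d₂ = d₁ − σ√T = 1.1128 − 0.2100 = 0.9028 ≈ 0.90
exp(−qT) = exp(−0.06·1) = 0.9418;  exp(−rT) = exp(−0.064·1) = 0.9380
C = 320·0.9418·N(1.11) − 260·0.9380·N(0.90) = 320·0.9418·0.8665 − 260·0.9380·0.8159 = 261.1423 − 198.9817 = 62.1606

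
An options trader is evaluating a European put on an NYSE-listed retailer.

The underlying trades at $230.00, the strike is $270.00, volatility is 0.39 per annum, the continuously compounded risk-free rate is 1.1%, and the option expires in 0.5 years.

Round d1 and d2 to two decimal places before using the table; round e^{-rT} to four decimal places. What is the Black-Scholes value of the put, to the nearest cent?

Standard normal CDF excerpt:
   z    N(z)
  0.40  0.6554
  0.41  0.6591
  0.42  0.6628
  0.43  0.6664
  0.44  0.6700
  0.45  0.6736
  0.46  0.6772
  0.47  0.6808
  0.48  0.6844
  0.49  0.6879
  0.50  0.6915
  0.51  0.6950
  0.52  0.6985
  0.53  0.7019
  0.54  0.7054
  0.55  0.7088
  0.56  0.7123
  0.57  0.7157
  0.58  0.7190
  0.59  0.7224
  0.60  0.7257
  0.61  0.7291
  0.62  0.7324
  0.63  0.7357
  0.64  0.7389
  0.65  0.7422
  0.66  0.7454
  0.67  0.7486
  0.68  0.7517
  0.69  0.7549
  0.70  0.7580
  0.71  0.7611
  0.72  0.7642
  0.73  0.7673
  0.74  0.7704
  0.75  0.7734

$51.09

σ√T = 0.39·√0.5 = 0.2758
ln(S/K) + (r + σ²/2)T = ln(230/270) + (0.011 + 0.39²/2)·0.5 = -0.1603 + 0.0435 = -0.1168
d₁ = -0.1168 / 0.2758 = -0.4236 which rounds to -0.42
d₂ = d₁ − σ√T = -0.4236 − 0.2758 = -0.6994 which rounds to -0.70
e^(−rT) = e^(−0.011·0.5) = 0.9945
N(−d₂) = N(0.70) = 0.7580;  N(−d₁) = N(0.42) = 0.6628
P = 270·0.9945·0.7580 − 230·0.6628 = 203.5344 − 152.4440 = 51.0904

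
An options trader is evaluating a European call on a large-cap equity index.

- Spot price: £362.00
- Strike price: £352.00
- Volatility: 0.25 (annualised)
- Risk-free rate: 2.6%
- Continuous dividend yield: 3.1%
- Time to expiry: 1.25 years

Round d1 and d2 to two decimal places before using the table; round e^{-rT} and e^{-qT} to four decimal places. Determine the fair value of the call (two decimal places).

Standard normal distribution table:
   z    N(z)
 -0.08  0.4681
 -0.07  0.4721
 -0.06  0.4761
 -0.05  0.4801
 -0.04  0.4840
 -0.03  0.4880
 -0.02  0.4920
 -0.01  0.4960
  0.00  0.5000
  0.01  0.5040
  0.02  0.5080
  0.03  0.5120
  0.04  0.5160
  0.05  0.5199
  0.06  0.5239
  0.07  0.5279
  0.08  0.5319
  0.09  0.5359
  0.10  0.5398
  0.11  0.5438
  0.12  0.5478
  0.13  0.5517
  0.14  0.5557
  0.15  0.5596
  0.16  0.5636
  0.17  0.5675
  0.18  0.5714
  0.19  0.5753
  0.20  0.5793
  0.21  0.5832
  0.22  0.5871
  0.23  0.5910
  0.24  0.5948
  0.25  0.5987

£42.23

σ√T = 0.25 × 1.1180 = 0.2795
d₁ = [ln(362/352) + (0.026 − 0.031 + 0.25²/2)·1.25] / 0.2795 = [0.0280 + 0.0328] / 0.2795 = 0.2176 → 0.22
d₂ = d₁ − σ√T = 0.2176 − 0.2795 = -0.0619 → -0.06
exp(−qT) = exp(−0.031·1.25) = 0.9620;  exp(−rT) = exp(−0.026·1.25) = 0.9680
C = 362·0.9620·N(0.22) − 352·0.9680·N(-0.06) = 362·0.9620·0.5871 − 352·0.9680·0.4761 = 204.4541 − 162.2244 = 42.2296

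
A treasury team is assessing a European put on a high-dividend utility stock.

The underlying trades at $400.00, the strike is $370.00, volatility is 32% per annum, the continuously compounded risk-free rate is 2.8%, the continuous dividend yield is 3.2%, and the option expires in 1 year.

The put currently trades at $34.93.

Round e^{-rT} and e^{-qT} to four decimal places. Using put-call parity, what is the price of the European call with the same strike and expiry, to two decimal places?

e^(−qT) = e^(−0.032·1) = 0.9685;  e^(−rT) = e^(−0.028·1) = 0.9724
Put-call parity: C − P = S·e^(−qT) − K·e^(−rT) = 400·0.9685 − 370·0.9724 = 387.4000 − 359.7880 = 27.6120
C = P + (C − P) = 34.93 + (27.6120) = 62.5420

$62.54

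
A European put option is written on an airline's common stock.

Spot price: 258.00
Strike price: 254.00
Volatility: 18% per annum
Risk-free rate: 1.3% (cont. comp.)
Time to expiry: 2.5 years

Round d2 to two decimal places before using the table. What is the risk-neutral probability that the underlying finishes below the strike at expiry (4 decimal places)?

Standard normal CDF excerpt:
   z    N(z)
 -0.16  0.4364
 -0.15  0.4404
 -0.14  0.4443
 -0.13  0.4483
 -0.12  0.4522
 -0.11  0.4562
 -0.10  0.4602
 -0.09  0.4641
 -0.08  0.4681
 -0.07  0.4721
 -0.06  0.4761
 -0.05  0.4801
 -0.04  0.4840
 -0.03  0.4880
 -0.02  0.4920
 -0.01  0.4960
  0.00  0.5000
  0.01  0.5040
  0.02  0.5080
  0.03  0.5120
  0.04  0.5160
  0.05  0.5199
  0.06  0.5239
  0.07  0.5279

0.4880

σ√T = 0.18·√2.5 = 0.2846
d₁ = [ln(258/254) + (0.013 + ½·0.18²)·2.5] / (σ√T) = (0.0156 + 0.0730) / 0.2846 = 0.3114 ⇒ 0.31
d₂ = 0.3114 − 0.2846 = 0.0268 ⇒ 0.03
Risk-neutral Pr[S_T < K] = N(−d₂) = N(-0.03) = 0.4880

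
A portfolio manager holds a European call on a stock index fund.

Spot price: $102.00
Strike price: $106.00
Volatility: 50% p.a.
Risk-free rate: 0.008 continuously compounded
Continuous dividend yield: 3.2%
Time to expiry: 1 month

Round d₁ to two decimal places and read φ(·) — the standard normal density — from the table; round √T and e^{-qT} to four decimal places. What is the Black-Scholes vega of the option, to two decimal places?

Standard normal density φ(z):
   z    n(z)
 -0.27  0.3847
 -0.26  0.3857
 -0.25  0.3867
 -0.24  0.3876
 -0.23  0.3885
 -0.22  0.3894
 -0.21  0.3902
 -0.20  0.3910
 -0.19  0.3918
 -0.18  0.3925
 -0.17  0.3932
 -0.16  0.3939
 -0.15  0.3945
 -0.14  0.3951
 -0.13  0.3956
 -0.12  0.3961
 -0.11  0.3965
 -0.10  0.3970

11.46

σ√T = 0.5 × 0.2887 = 0.1443
d₁ = [ln(102/106) + (0.008 − 0.032 + ½·0.5²)·0.08333] / (σ√T) = (-0.0385 + 0.0084) / 0.1443 = -0.2082 ≈ -0.21
√T = √0.08333 = 0.2887
φ(d₁) = φ(-0.21) = 0.3902
e^(−qT) = e^(−0.032·0.08333) = 0.9973
vega = S·e^(−qT)·φ(d₁)·√T = 102·0.9973·0.3902·0.2887 = 11.4594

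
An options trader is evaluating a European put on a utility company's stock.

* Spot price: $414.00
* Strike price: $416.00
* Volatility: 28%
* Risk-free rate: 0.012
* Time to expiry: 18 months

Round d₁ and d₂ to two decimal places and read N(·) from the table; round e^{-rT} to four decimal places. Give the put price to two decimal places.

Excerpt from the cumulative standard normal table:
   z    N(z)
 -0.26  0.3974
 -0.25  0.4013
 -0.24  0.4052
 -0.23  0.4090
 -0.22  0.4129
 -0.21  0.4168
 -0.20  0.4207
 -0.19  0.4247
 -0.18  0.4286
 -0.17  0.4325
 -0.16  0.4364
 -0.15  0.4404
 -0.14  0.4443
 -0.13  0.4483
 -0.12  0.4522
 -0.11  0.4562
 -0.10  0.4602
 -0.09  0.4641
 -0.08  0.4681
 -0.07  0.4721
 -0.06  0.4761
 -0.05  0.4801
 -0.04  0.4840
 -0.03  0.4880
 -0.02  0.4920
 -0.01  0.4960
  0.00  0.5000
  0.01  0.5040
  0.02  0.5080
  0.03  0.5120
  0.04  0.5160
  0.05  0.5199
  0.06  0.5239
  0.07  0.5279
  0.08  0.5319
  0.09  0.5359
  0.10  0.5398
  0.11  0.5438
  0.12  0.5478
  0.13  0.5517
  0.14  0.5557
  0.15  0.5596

T = 1.5;  σ√T = 0.3429
d₁ = [ln(414/416) + (0.012 + 0.28²/2)·1.5] / 0.3429 = [-0.0048 + 0.0768] / 0.3429 = 0.2099 ⇒ 0.21
d₂ = d₁ − σ√T = 0.2099 − 0.3429 = -0.1330 ⇒ -0.13
e^(−rT) = e^(−0.012·1.5) = 0.9822
P = 416·0.9822·N(0.13) − 414·N(-0.21) = 416·0.9822·0.5517 − 414·0.4168 = 225.4220 − 172.5552 = 52.8668

$52.87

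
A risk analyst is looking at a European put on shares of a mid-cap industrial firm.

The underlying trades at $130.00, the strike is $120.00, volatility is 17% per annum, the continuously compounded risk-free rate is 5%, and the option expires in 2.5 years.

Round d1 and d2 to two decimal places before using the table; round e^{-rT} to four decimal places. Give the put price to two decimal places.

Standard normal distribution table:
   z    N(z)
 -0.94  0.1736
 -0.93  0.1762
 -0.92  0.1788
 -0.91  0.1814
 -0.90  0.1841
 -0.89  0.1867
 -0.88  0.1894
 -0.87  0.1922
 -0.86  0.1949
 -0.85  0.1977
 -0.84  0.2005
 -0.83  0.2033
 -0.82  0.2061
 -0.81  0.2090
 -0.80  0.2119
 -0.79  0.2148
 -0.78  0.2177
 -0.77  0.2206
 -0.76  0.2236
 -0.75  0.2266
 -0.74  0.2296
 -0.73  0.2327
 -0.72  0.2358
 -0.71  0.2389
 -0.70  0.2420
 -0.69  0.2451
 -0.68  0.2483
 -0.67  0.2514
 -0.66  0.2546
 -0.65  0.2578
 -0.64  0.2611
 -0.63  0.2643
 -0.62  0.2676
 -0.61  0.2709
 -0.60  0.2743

$4.06

T = 2.5;  σ√T = 0.2688
d₁ = [ln(130/120) + (0.05 + 0.17²/2)·2.5] / 0.2688 = [0.0800 + 0.1611] / 0.2688 = 0.8972 which rounds to 0.90
d₂ = d₁ − σ√T = 0.8972 − 0.2688 = 0.6284 which rounds to 0.63
e^(−rT) = e^(−0.05·2.5) = 0.8825
P = 120·0.8825·N(-0.63) − 130·N(-0.90) = 120·0.8825·0.2643 − 130·0.1841 = 27.9894 − 23.9330 = 4.0564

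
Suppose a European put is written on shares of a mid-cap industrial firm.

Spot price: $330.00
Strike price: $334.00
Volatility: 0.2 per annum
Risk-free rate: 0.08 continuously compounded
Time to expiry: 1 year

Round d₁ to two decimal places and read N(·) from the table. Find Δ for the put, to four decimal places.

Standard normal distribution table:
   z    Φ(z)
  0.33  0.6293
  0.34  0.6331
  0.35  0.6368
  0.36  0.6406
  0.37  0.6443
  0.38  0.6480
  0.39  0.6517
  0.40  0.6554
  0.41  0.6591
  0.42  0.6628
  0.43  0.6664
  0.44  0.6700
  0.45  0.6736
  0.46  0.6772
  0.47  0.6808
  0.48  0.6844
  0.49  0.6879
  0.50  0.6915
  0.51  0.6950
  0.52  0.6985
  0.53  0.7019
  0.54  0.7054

-0.3300

σ√T = 0.2·√1 = 0.2000
d₁ = [ln(330/334) + (0.08 + 0.2²/2)·1] / 0.2000 = [-0.0120 + 0.1000] / 0.2000 = 0.4398 ⇒ 0.44
N(d₁) = N(0.44) = 0.6700
Δ_put = N(d₁) − 1 = 0.6700 − 1 = -0.3300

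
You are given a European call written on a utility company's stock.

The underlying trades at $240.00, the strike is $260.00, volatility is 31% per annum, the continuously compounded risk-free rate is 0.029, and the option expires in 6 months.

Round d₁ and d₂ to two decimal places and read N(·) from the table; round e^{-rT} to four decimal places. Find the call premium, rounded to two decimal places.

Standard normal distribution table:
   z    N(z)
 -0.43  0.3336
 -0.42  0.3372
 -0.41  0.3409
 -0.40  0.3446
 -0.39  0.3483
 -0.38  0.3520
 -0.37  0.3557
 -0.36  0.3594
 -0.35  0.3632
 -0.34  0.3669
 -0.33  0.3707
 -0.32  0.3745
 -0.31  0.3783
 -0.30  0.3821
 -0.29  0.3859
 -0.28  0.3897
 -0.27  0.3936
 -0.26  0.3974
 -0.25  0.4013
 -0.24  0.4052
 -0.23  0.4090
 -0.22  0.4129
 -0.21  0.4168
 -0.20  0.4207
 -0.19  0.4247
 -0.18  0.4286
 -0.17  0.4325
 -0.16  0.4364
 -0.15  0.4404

σ√T = 0.31 × 0.7071 = 0.2192
d₁ = [ln(240/260) + (0.029 + 0.31²/2)·0.5] / 0.2192 = [-0.0800 + 0.0385] / 0.2192 = -0.1894 ≈ -0.19
d₂ = d₁ − σ√T = -0.1894 − 0.2192 = -0.4086 ≈ -0.41
e^(−rT) = e^(−0.029·0.5) = 0.9856
N(d₁) = N(-0.19) = 0.4247;  N(d₂) = N(-0.41) = 0.3409
C = 240·0.4247 − 260·0.9856·0.3409 = 101.9280 − 87.3577 = 14.5703

$14.57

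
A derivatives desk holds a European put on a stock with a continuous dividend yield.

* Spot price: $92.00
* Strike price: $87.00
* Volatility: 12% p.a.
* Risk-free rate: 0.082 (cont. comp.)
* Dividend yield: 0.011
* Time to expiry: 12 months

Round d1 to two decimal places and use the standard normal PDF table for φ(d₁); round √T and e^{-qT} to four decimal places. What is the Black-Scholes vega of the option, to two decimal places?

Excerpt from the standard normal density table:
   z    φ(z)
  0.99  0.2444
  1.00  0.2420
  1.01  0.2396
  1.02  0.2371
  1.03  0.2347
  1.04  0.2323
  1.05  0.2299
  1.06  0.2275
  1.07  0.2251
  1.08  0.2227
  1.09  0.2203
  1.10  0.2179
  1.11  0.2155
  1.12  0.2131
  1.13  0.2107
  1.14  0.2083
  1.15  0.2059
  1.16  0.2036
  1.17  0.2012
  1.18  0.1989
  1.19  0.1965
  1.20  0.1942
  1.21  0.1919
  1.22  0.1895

σ√T = 0.12 × 1.0000 = 0.1200
d₁ = [ln(92/87) + (0.082 − 0.011 + 0.12²/2)·1] / 0.1200 = [0.0559 + 0.0782] / 0.1200 = 1.1173 which rounds to 1.12
√T = √1 = 1.0000
φ(d₁) = φ(1.12) = 0.2131
e^(−qT) = e^(−0.011·1) = 0.9891
vega = S·e^(−qT)·φ(d₁)·√T = 92·0.9891·0.2131·1.0000 = 19.3915

19.39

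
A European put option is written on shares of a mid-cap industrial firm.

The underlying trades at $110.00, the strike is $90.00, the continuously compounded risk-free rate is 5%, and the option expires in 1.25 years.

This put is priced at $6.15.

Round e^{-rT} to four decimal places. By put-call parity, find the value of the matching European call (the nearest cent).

exp(−rT) = exp(−0.05·1.25) = 0.9394
Put-call parity: C − P = S − K·e^(−rT) = 110 − 90·0.9394 = 110 − 84.5460 = 25.4540
C = P + (C − P) = 6.15 + (25.4540) = 31.6040

$31.60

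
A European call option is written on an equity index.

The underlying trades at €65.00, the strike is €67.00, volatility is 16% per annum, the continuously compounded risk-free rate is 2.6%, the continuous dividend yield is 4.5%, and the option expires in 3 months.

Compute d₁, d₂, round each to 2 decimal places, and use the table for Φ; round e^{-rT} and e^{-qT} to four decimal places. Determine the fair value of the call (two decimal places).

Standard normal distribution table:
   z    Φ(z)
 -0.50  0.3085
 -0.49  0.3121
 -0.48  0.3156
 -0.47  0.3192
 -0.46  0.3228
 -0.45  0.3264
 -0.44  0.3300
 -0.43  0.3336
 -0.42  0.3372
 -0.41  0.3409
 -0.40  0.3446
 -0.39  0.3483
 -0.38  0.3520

€1.14

T = 0.25;  σ√T = 0.0800
d₁ = [ln(65/67) + (0.026 − 0.045 + ½·0.16²)·0.25] / (σ√T) = (-0.0303 − 0.0015) / 0.0800 = -0.3982 ≈ -0.40
d₂ = -0.3982 − 0.0800 = -0.4782 ≈ -0.48
exp(−qT) = exp(−0.045·0.25) = 0.9888;  exp(−rT) = exp(−0.026·0.25) = 0.9935
C = 65·0.9888·N(-0.40) − 67·0.9935·N(-0.48) = 65·0.9888·0.3446 − 67·0.9935·0.3156 = 22.1481 − 21.0078 = 1.1404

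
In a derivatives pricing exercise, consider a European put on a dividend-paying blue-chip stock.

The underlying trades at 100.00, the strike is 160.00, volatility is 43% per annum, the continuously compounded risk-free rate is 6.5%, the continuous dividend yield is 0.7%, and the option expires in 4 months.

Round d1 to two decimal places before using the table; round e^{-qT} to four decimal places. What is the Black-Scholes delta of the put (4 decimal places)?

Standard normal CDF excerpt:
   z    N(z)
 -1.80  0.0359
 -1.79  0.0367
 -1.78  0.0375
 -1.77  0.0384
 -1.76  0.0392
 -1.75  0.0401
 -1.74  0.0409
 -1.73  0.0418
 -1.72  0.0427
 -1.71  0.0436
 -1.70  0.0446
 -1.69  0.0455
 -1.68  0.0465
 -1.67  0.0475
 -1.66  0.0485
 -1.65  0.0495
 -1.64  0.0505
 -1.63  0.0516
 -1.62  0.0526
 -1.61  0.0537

σ√T = 0.43·√0.3333 = 0.2483
d₁ = [ln(100/160) + (0.065 − 0.007 + 0.43²/2)·0.3333] / 0.2483 = [-0.4700 + 0.0502] / 0.2483 = -1.6912 ≈ -1.69
N(d₁) = N(-1.69) = 0.0455
Δ_put = e^(−qT)·(N(d₁) − 1) = 0.9977·(0.0455 − 1) = -0.9523

-0.9523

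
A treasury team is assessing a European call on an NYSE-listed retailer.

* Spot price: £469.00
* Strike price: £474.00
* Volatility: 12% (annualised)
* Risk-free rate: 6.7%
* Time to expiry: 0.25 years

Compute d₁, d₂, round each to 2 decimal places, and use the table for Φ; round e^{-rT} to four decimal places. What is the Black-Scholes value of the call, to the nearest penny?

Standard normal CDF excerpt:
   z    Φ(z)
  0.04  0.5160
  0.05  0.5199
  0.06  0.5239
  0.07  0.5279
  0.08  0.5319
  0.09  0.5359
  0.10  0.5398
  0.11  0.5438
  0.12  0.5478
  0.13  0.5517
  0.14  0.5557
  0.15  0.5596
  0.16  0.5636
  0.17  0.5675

σ√T = 0.12 × 0.5000 = 0.0600
ln(S/K) + (r + σ²/2)T = ln(469/474) + (0.067 + 0.12²/2)·0.25 = -0.0106 + 0.0186 = 0.0079
d₁ = 0.0079 / 0.0600 = 0.1324 ≈ 0.13
d₂ = d₁ − σ√T = 0.1324 − 0.0600 = 0.0724 ≈ 0.07
exp(−rT) = exp(−0.067·0.25) = 0.9834
N(d₁) = N(0.13) = 0.5517;  N(d₂) = N(0.07) = 0.5279
C = 469·0.5517 − 474·0.9834·0.5279 = 258.7473 − 246.0709 = 12.6764

£12.68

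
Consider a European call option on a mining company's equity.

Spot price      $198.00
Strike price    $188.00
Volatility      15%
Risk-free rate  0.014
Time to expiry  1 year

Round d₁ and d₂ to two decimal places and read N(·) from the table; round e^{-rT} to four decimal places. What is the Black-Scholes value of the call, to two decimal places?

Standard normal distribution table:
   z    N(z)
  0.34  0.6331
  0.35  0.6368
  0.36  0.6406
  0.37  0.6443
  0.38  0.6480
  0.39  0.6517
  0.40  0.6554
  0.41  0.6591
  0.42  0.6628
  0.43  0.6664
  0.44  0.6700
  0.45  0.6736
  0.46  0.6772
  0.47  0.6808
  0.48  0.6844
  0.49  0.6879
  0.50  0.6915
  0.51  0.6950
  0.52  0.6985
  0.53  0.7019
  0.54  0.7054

σ√T = 0.15·√1 = 0.1500
ln(S/K) + (r + σ²/2)T = ln(198/188) + (0.014 + 0.15²/2)·1 = 0.0518 + 0.0253 = 0.0771
d₁ = 0.0771 / 0.1500 = 0.5138 which rounds to 0.51
d₂ = d₁ − σ√T = 0.5138 − 0.1500 = 0.3638 which rounds to 0.36
e^(−rT) = e^(−0.014·1) = 0.9861
N(d₁) = N(0.51) = 0.6950;  N(d₂) = N(0.36) = 0.6406
C = 198·0.6950 − 188·0.9861·0.6406 = 137.6100 − 118.7588 = 18.8512

$18.85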